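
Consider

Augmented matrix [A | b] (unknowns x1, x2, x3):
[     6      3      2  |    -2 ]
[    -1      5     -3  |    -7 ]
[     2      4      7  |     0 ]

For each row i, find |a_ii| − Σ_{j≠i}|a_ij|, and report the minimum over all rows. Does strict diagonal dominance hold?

1

row 1: |6| − (3+2) = 1
row 2: |5| − (1+3) = 1
row 3: |7| − (2+4) = 1
minimum over rows = 1 → strictly diagonally dominant (convergence guaranteed)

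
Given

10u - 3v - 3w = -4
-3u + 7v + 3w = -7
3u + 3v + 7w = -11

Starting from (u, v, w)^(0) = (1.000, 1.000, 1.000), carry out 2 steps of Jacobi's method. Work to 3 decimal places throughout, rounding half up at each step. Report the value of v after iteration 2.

Iteration 1:
  u = (-4 - (-3)·1.000 - (-3)·1.000) / (10) = 0.200
  v = (-7 - (-3)·1.000 - (3)·1.000) / (7) = -1.000
  w = (-11 - (3)·1.000 - (3)·1.000) / (7) = -2.429
Iteration 2:
  u = (-4 - (-3)·-1.000 - (-3)·-2.429) / (10) = -1.429
  v = (-7 - (-3)·0.200 - (3)·-2.429) / (7) = 0.127
  w = (-11 - (3)·0.200 - (3)·-1.000) / (7) = -1.229

0.127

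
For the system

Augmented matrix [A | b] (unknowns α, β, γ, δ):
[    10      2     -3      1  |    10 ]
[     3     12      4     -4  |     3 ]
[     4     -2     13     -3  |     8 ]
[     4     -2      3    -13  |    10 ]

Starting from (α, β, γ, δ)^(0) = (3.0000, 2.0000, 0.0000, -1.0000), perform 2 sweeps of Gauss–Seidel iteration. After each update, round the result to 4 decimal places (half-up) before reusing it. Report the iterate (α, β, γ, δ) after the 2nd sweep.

(1.1389, -0.2393, 0.1164, -0.3551)

Iteration 1:
  α = (10 - (2)·2.0000 - (-3)·0.0000 - (1)·-1.0000) / (10) = 0.7000
  β = (3 - (3)·0.7000 - (4)·0.0000 - (-4)·-1.0000) / (12) = -0.2583
  γ = (8 - (4)·0.7000 - (-2)·-0.2583 - (-3)·-1.0000) / (13) = 0.1295
  δ = (10 - (4)·0.7000 - (-2)·-0.2583 - (3)·0.1295) / (-13) = -0.4842
Iteration 2:
  α = (10 - (2)·-0.2583 - (-3)·0.1295 - (1)·-0.4842) / (10) = 1.1389
  β = (3 - (3)·1.1389 - (4)·0.1295 - (-4)·-0.4842) / (12) = -0.2393
  γ = (8 - (4)·1.1389 - (-2)·-0.2393 - (-3)·-0.4842) / (13) = 0.1164
  δ = (10 - (4)·1.1389 - (-2)·-0.2393 - (3)·0.1164) / (-13) = -0.3551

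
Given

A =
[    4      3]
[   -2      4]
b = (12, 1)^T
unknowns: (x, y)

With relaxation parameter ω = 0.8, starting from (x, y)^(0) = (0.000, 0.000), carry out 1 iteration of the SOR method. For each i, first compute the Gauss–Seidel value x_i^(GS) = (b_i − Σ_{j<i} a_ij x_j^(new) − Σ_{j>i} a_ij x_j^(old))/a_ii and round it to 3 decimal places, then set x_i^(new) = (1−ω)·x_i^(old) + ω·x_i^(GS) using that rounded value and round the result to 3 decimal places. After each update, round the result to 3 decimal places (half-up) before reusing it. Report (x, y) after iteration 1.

(2.400, 1.160)

Iteration 1:
  x: GS value = (12 - (3)·0.000) / (4) = 3.000;  x ← (1−ω)·0.000 + ω·3.000 = 2.400
  y: GS value = (1 - (-2)·2.400) / (4) = 1.450;  y ← (1−ω)·0.000 + ω·1.450 = 1.160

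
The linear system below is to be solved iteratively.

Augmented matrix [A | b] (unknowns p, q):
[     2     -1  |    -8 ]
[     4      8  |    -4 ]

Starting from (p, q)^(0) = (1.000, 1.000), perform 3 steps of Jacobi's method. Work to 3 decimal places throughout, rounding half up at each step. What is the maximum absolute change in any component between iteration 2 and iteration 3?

Iteration 1:
  p = (-8 - (-1)·1.000) / (2) = -3.500
  q = (-4 - (4)·1.000) / (8) = -1.000
Iteration 2:
  p = (-8 - (-1)·-1.000) / (2) = -4.500
  q = (-4 - (4)·-3.500) / (8) = 1.250
Iteration 3:
  p = (-8 - (-1)·1.250) / (2) = -3.375
  q = (-4 - (4)·-4.500) / (8) = 1.750
Change: (1.125, 0.500) → max |·| = 1.125

1.125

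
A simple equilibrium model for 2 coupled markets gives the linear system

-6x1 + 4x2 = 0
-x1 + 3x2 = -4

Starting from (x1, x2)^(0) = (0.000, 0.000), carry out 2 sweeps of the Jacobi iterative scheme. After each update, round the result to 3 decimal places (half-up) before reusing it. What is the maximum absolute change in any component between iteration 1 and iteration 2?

0.889

Iteration 1:
  x1 = (0 - (4)·0.000) / (-6) = 0.000
  x2 = (-4 - (-1)·0.000) / (3) = -1.333
Iteration 2:
  x1 = (0 - (4)·-1.333) / (-6) = -0.889
  x2 = (-4 - (-1)·0.000) / (3) = -1.333
Change: (-0.889, 0.000) → max |·| = 0.889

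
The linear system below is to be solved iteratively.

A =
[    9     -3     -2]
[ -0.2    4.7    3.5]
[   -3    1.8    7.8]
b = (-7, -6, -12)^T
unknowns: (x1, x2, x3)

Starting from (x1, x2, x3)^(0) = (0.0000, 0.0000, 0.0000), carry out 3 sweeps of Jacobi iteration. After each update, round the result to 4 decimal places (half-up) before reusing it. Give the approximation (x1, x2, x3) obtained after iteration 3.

Iteration 1:
  x1 = (-7 - (-3)·0.0000 - (-2)·0.0000) / (9) = -0.7778
  x2 = (-6 - (-0.2)·0.0000 - (3.5)·0.0000) / (4.7) = -1.2766
  x3 = (-12 - (-3)·0.0000 - (1.8)·0.0000) / (7.8) = -1.5385
Iteration 2:
  x1 = (-7 - (-3)·-1.2766 - (-2)·-1.5385) / (9) = -1.5452
  x2 = (-6 - (-0.2)·-0.7778 - (3.5)·-1.5385) / (4.7) = -0.1640
  x3 = (-12 - (-3)·-0.7778 - (1.8)·-1.2766) / (7.8) = -1.5430
Iteration 3:
  x1 = (-7 - (-3)·-0.1640 - (-2)·-1.5430) / (9) = -1.1753
  x2 = (-6 - (-0.2)·-1.5452 - (3.5)·-1.5430) / (4.7) = -0.1933
  x3 = (-12 - (-3)·-1.5452 - (1.8)·-0.1640) / (7.8) = -2.0949

(-1.1753, -0.1933, -2.0949)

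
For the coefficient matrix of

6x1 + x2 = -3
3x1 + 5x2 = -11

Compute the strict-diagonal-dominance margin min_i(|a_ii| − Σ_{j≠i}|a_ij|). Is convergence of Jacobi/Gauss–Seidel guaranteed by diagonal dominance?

row 1: |6| − (1) = 5
row 2: |5| − (3) = 2
minimum over rows = 2 → strictly diagonally dominant (convergence guaranteed)

2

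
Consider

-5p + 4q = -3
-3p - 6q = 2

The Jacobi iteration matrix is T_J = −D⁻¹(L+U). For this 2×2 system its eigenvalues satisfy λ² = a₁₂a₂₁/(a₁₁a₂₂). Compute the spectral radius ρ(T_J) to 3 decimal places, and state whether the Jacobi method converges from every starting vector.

a₁₂a₂₁/(a₁₁a₂₂) = (4)·(-3) / ((-5)·(-6)) = -0.400000
ρ = √|-0.400000| = √0.400000 = 0.632
ρ < 1, so Jacobi converges

0.632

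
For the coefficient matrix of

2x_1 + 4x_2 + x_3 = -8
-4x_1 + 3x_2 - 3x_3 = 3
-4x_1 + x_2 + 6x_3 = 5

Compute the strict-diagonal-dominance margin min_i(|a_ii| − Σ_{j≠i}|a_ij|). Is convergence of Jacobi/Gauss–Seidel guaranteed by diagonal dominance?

-4

row 1: |2| − (4+1) = -3
row 2: |3| − (4+3) = -4
row 3: |6| − (4+1) = 1
minimum over rows = -4 → not strictly diagonally dominant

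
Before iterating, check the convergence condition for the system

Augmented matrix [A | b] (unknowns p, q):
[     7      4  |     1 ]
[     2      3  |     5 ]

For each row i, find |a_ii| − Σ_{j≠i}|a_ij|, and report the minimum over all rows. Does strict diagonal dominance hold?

1

row 1: |7| − (4) = 3
row 2: |3| − (2) = 1
minimum over rows = 1 → strictly diagonally dominant (convergence guaranteed)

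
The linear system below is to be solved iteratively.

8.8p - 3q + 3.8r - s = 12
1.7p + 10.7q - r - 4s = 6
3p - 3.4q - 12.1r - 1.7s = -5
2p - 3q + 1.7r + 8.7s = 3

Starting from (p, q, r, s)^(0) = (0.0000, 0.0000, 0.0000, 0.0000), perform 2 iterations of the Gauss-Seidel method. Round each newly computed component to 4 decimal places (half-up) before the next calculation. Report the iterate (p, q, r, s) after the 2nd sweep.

Iteration 1:
  p = (12 - (-3)·0.0000 - (3.8)·0.0000 - (-1)·0.0000) / (8.8) = 1.3636
  q = (6 - (1.7)·1.3636 - (-1)·0.0000 - (-4)·0.0000) / (10.7) = 0.3441
  r = (-5 - (3)·1.3636 - (-3.4)·0.3441 - (-1.7)·0.0000) / (-12.1) = 0.6546
  s = (3 - (2)·1.3636 - (-3)·0.3441 - (1.7)·0.6546) / (8.7) = 0.0221
Iteration 2:
  p = (12 - (-3)·0.3441 - (3.8)·0.6546 - (-1)·0.0221) / (8.8) = 1.2008
  q = (6 - (1.7)·1.2008 - (-1)·0.6546 - (-4)·0.0221) / (10.7) = 0.4394
  r = (-5 - (3)·1.2008 - (-3.4)·0.4394 - (-1.7)·0.0221) / (-12.1) = 0.5844
  s = (3 - (2)·1.2008 - (-3)·0.4394 - (1.7)·0.5844) / (8.7) = 0.1061

(1.2008, 0.4394, 0.5844, 0.1061)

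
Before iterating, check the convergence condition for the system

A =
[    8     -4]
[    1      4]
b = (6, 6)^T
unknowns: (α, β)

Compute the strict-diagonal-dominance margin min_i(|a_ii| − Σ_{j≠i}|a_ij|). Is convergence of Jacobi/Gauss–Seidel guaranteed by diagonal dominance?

row 1: |8| − (4) = 4
row 2: |4| − (1) = 3
minimum over rows = 3 → strictly diagonally dominant (convergence guaranteed)

3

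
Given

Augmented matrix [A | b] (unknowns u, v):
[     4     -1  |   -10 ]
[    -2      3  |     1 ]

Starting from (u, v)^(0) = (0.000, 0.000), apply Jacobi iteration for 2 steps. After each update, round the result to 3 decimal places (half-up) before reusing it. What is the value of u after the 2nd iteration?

-2.417

Iteration 1:
  u = (-10 - (-1)·0.000) / (4) = -2.500
  v = (1 - (-2)·0.000) / (3) = 0.333
Iteration 2:
  u = (-10 - (-1)·0.333) / (4) = -2.417
  v = (1 - (-2)·-2.500) / (3) = -1.333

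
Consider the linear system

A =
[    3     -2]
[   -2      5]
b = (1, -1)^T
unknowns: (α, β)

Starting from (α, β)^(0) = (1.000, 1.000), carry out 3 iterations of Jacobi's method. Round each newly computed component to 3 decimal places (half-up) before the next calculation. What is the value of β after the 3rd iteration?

-0.013

Iteration 1:
  α = (1 - (-2)·1.000) / (3) = 1.000
  β = (-1 - (-2)·1.000) / (5) = 0.200
Iteration 2:
  α = (1 - (-2)·0.200) / (3) = 0.467
  β = (-1 - (-2)·1.000) / (5) = 0.200
Iteration 3:
  α = (1 - (-2)·0.200) / (3) = 0.467
  β = (-1 - (-2)·0.467) / (5) = -0.013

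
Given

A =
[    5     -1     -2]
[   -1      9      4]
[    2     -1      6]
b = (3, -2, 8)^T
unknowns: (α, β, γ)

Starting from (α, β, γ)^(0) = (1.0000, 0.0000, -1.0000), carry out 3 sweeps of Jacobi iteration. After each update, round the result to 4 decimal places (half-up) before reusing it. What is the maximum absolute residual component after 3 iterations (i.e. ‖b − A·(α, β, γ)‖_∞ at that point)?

1.7401

Iteration 1:
  α = (3 - (-1)·0.0000 - (-2)·-1.0000) / (5) = 0.2000
  β = (-2 - (-1)·1.0000 - (4)·-1.0000) / (9) = 0.3333
  γ = (8 - (2)·1.0000 - (-1)·0.0000) / (6) = 1.0000
Iteration 2:
  α = (3 - (-1)·0.3333 - (-2)·1.0000) / (5) = 1.0667
  β = (-2 - (-1)·0.2000 - (4)·1.0000) / (9) = -0.6444
  γ = (8 - (2)·0.2000 - (-1)·0.3333) / (6) = 1.3222
Iteration 3:
  α = (3 - (-1)·-0.6444 - (-2)·1.3222) / (5) = 1.0000
  β = (-2 - (-1)·1.0667 - (4)·1.3222) / (9) = -0.6913
  γ = (8 - (2)·1.0667 - (-1)·-0.6444) / (6) = 0.8704
Residual b − A·x = (-0.9505, 1.7401, 0.0863); ∞-norm = 1.7401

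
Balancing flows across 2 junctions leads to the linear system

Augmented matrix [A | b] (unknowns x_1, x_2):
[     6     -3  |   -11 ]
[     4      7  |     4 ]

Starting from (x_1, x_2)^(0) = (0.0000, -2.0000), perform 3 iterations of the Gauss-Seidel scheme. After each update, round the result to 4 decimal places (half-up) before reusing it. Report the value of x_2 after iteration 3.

1.3353

Iteration 1:
  x_1 = (-11 - (-3)·-2.0000) / (6) = -2.8333
  x_2 = (4 - (4)·-2.8333) / (7) = 2.1905
Iteration 2:
  x_1 = (-11 - (-3)·2.1905) / (6) = -0.7381
  x_2 = (4 - (4)·-0.7381) / (7) = 0.9932
Iteration 3:
  x_1 = (-11 - (-3)·0.9932) / (6) = -1.3367
  x_2 = (4 - (4)·-1.3367) / (7) = 1.3353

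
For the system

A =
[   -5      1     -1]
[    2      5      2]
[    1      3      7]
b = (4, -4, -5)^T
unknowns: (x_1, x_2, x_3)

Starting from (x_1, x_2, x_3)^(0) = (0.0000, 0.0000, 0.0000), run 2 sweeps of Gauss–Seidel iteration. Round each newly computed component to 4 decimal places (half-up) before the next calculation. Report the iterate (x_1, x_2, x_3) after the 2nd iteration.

(-0.8171, -0.3154, -0.4624)

Iteration 1:
  x_1 = (4 - (1)·0.0000 - (-1)·0.0000) / (-5) = -0.8000
  x_2 = (-4 - (2)·-0.8000 - (2)·0.0000) / (5) = -0.4800
  x_3 = (-5 - (1)·-0.8000 - (3)·-0.4800) / (7) = -0.3943
Iteration 2:
  x_1 = (4 - (1)·-0.4800 - (-1)·-0.3943) / (-5) = -0.8171
  x_2 = (-4 - (2)·-0.8171 - (2)·-0.3943) / (5) = -0.3154
  x_3 = (-5 - (1)·-0.8171 - (3)·-0.3154) / (7) = -0.4624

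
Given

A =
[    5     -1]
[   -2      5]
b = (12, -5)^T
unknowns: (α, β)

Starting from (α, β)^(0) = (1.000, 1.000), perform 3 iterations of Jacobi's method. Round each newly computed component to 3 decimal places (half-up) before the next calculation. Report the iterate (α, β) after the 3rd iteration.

(2.408, -0.088)

Iteration 1:
  α = (12 - (-1)·1.000) / (5) = 2.600
  β = (-5 - (-2)·1.000) / (5) = -0.600
Iteration 2:
  α = (12 - (-1)·-0.600) / (5) = 2.280
  β = (-5 - (-2)·2.600) / (5) = 0.040
Iteration 3:
  α = (12 - (-1)·0.040) / (5) = 2.408
  β = (-5 - (-2)·2.280) / (5) = -0.088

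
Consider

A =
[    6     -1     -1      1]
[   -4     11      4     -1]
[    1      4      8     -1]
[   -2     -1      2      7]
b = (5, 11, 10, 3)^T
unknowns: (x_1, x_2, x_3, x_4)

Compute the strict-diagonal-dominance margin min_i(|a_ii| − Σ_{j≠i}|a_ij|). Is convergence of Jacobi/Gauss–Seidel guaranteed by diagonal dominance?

row 1: |6| − (1+1+1) = 3
row 2: |11| − (4+4+1) = 2
row 3: |8| − (1+4+1) = 2
row 4: |7| − (2+1+2) = 2
minimum over rows = 2 → strictly diagonally dominant (convergence guaranteed)

2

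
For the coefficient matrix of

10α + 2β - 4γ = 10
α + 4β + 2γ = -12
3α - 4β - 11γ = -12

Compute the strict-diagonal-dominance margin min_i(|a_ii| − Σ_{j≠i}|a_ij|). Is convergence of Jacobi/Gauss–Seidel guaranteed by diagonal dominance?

1

row 1: |10| − (2+4) = 4
row 2: |4| − (1+2) = 1
row 3: |-11| − (3+4) = 4
minimum over rows = 1 → strictly diagonally dominant (convergence guaranteed)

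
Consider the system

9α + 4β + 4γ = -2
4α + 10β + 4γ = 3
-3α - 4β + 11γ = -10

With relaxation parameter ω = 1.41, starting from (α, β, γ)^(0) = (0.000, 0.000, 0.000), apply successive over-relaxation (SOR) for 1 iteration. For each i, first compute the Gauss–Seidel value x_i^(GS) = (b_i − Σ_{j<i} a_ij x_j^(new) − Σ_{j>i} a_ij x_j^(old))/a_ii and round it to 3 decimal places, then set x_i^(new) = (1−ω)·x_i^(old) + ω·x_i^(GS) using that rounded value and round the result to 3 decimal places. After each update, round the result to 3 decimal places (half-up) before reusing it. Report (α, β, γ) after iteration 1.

(-0.313, 0.599, -1.096)

Iteration 1:
  α: GS value = (-2 - (4)·0.000 - (4)·0.000) / (9) = -0.222;  α ← (1−ω)·0.000 + ω·-0.222 = -0.313
  β: GS value = (3 - (4)·-0.313 - (4)·0.000) / (10) = 0.425;  β ← (1−ω)·0.000 + ω·0.425 = 0.599
  γ: GS value = (-10 - (-3)·-0.313 - (-4)·0.599) / (11) = -0.777;  γ ← (1−ω)·0.000 + ω·-0.777 = -1.096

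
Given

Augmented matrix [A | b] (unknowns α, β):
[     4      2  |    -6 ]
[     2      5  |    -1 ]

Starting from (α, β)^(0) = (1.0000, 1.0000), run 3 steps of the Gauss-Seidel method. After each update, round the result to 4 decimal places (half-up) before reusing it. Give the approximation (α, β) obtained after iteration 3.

(-1.7600, 0.5040)

Iteration 1:
  α = (-6 - (2)·1.0000) / (4) = -2.0000
  β = (-1 - (2)·-2.0000) / (5) = 0.6000
Iteration 2:
  α = (-6 - (2)·0.6000) / (4) = -1.8000
  β = (-1 - (2)·-1.8000) / (5) = 0.5200
Iteration 3:
  α = (-6 - (2)·0.5200) / (4) = -1.7600
  β = (-1 - (2)·-1.7600) / (5) = 0.5040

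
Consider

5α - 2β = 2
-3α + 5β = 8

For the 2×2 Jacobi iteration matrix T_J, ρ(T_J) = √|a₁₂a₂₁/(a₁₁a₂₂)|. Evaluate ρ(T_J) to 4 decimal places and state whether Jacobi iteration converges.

0.4899

a₁₂a₂₁/(a₁₁a₂₂) = (-2)·(-3) / ((5)·(5)) = 0.240000
ρ = √|0.240000| = √0.240000 = 0.4899
ρ < 1, so Jacobi converges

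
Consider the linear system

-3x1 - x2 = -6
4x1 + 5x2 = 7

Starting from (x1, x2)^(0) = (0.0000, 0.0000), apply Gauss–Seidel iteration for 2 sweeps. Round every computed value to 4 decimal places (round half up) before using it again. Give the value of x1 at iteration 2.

Iteration 1:
  x1 = (-6 - (-1)·0.0000) / (-3) = 2.0000
  x2 = (7 - (4)·2.0000) / (5) = -0.2000
Iteration 2:
  x1 = (-6 - (-1)·-0.2000) / (-3) = 2.0667
  x2 = (7 - (4)·2.0667) / (5) = -0.2534

2.0667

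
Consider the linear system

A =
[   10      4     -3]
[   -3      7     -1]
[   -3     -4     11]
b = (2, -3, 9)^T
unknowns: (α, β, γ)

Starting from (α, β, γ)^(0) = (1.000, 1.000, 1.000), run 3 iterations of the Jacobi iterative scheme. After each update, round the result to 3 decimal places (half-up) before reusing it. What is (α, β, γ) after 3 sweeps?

(0.540, -0.052, 0.911)

Iteration 1:
  α = (2 - (4)·1.000 - (-3)·1.000) / (10) = 0.100
  β = (-3 - (-3)·1.000 - (-1)·1.000) / (7) = 0.143
  γ = (9 - (-3)·1.000 - (-4)·1.000) / (11) = 1.455
Iteration 2:
  α = (2 - (4)·0.143 - (-3)·1.455) / (10) = 0.579
  β = (-3 - (-3)·0.100 - (-1)·1.455) / (7) = -0.178
  γ = (9 - (-3)·0.100 - (-4)·0.143) / (11) = 0.897
Iteration 3:
  α = (2 - (4)·-0.178 - (-3)·0.897) / (10) = 0.540
  β = (-3 - (-3)·0.579 - (-1)·0.897) / (7) = -0.052
  γ = (9 - (-3)·0.579 - (-4)·-0.178) / (11) = 0.911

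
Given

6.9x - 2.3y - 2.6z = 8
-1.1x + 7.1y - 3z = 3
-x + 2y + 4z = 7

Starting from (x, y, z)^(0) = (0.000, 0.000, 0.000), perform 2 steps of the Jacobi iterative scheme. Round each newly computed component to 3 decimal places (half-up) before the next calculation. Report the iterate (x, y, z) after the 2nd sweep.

(1.960, 1.342, 1.828)

Iteration 1:
  x = (8 - (-2.3)·0.000 - (-2.6)·0.000) / (6.9) = 1.159
  y = (3 - (-1.1)·0.000 - (-3)·0.000) / (7.1) = 0.423
  z = (7 - (-1)·0.000 - (2)·0.000) / (4) = 1.750
Iteration 2:
  x = (8 - (-2.3)·0.423 - (-2.6)·1.750) / (6.9) = 1.960
  y = (3 - (-1.1)·1.159 - (-3)·1.750) / (7.1) = 1.342
  z = (7 - (-1)·1.159 - (2)·0.423) / (4) = 1.828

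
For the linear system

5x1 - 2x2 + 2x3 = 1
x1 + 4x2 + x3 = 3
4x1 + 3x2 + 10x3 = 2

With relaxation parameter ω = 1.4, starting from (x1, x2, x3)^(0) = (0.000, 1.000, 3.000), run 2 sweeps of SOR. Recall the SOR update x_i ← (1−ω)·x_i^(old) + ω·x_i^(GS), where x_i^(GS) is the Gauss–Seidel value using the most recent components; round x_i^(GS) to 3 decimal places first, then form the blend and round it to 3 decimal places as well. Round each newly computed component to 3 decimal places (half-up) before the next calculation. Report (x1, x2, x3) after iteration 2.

Iteration 1:
  x1: GS value = (1 - (-2)·1.000 - (2)·3.000) / (5) = -0.600;  x1 ← (1−ω)·0.000 + ω·-0.600 = -0.840
  x2: GS value = (3 - (1)·-0.840 - (1)·3.000) / (4) = 0.210;  x2 ← (1−ω)·1.000 + ω·0.210 = -0.106
  x3: GS value = (2 - (4)·-0.840 - (3)·-0.106) / (10) = 0.568;  x3 ← (1−ω)·3.000 + ω·0.568 = -0.405
Iteration 2:
  x1: GS value = (1 - (-2)·-0.106 - (2)·-0.405) / (5) = 0.320;  x1 ← (1−ω)·-0.840 + ω·0.320 = 0.784
  x2: GS value = (3 - (1)·0.784 - (1)·-0.405) / (4) = 0.655;  x2 ← (1−ω)·-0.106 + ω·0.655 = 0.959
  x3: GS value = (2 - (4)·0.784 - (3)·0.959) / (10) = -0.401;  x3 ← (1−ω)·-0.405 + ω·-0.401 = -0.399

(0.784, 0.959, -0.399)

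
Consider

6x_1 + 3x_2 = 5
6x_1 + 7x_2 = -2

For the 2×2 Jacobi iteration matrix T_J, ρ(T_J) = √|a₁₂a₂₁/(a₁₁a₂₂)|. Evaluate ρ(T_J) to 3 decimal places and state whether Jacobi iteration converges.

0.655

a₁₂a₂₁/(a₁₁a₂₂) = (3)·(6) / ((6)·(7)) = 0.428571
ρ = √|0.428571| = √0.428571 = 0.655
ρ < 1, so Jacobi converges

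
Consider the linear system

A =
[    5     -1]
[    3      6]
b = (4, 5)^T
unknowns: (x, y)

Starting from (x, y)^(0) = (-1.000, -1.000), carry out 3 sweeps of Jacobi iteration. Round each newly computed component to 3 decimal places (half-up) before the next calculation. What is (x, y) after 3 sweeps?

Iteration 1:
  x = (4 - (-1)·-1.000) / (5) = 0.600
  y = (5 - (3)·-1.000) / (6) = 1.333
Iteration 2:
  x = (4 - (-1)·1.333) / (5) = 1.067
  y = (5 - (3)·0.600) / (6) = 0.533
Iteration 3:
  x = (4 - (-1)·0.533) / (5) = 0.907
  y = (5 - (3)·1.067) / (6) = 0.300

(0.907, 0.300)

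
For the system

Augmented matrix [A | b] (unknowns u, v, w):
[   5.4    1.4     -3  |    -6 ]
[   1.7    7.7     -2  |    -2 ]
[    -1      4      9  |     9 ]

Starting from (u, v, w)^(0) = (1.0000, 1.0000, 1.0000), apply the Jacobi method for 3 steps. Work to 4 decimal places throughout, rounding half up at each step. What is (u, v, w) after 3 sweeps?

Iteration 1:
  u = (-6 - (1.4)·1.0000 - (-3)·1.0000) / (5.4) = -0.8148
  v = (-2 - (1.7)·1.0000 - (-2)·1.0000) / (7.7) = -0.2208
  w = (9 - (-1)·1.0000 - (4)·1.0000) / (9) = 0.6667
Iteration 2:
  u = (-6 - (1.4)·-0.2208 - (-3)·0.6667) / (5.4) = -0.6835
  v = (-2 - (1.7)·-0.8148 - (-2)·0.6667) / (7.7) = 0.0933
  w = (9 - (-1)·-0.8148 - (4)·-0.2208) / (9) = 1.0076
Iteration 3:
  u = (-6 - (1.4)·0.0933 - (-3)·1.0076) / (5.4) = -0.5755
  v = (-2 - (1.7)·-0.6835 - (-2)·1.0076) / (7.7) = 0.1529
  w = (9 - (-1)·-0.6835 - (4)·0.0933) / (9) = 0.8826

(-0.5755, 0.1529, 0.8826)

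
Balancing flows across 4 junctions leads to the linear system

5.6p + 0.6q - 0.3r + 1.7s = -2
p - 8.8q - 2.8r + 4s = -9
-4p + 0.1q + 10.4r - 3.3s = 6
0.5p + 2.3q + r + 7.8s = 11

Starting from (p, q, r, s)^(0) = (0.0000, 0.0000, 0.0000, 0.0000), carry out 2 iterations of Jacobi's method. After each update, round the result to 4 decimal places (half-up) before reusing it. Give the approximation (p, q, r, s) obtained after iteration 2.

(-0.8639, 1.4396, 0.8772, 1.0576)

Iteration 1:
  p = (-2 - (0.6)·0.0000 - (-0.3)·0.0000 - (1.7)·0.0000) / (5.6) = -0.3571
  q = (-9 - (1)·0.0000 - (-2.8)·0.0000 - (4)·0.0000) / (-8.8) = 1.0227
  r = (6 - (-4)·0.0000 - (0.1)·0.0000 - (-3.3)·0.0000) / (10.4) = 0.5769
  s = (11 - (0.5)·0.0000 - (2.3)·0.0000 - (1)·0.0000) / (7.8) = 1.4103
Iteration 2:
  p = (-2 - (0.6)·1.0227 - (-0.3)·0.5769 - (1.7)·1.4103) / (5.6) = -0.8639
  q = (-9 - (1)·-0.3571 - (-2.8)·0.5769 - (4)·1.4103) / (-8.8) = 1.4396
  r = (6 - (-4)·-0.3571 - (0.1)·1.0227 - (-3.3)·1.4103) / (10.4) = 0.8772
  s = (11 - (0.5)·-0.3571 - (2.3)·1.0227 - (1)·0.5769) / (7.8) = 1.0576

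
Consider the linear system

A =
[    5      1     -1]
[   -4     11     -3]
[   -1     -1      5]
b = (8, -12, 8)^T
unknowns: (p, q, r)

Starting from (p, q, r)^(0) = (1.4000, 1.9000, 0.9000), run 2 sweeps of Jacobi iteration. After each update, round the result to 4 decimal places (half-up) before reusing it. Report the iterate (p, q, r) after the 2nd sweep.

(2.1193, 0.0345, 1.8127)

Iteration 1:
  p = (8 - (1)·1.9000 - (-1)·0.9000) / (5) = 1.4000
  q = (-12 - (-4)·1.4000 - (-3)·0.9000) / (11) = -0.3364
  r = (8 - (-1)·1.4000 - (-1)·1.9000) / (5) = 2.2600
Iteration 2:
  p = (8 - (1)·-0.3364 - (-1)·2.2600) / (5) = 2.1193
  q = (-12 - (-4)·1.4000 - (-3)·2.2600) / (11) = 0.0345
  r = (8 - (-1)·1.4000 - (-1)·-0.3364) / (5) = 1.8127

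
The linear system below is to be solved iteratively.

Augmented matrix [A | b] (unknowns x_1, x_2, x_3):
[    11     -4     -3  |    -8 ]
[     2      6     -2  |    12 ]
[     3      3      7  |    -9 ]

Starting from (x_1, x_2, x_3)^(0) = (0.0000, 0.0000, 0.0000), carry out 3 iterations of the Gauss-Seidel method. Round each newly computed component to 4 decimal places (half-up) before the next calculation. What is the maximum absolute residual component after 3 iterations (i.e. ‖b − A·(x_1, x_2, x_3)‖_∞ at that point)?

0.6495

Iteration 1:
  x_1 = (-8 - (-4)·0.0000 - (-3)·0.0000) / (11) = -0.7273
  x_2 = (12 - (2)·-0.7273 - (-2)·0.0000) / (6) = 2.2424
  x_3 = (-9 - (3)·-0.7273 - (3)·2.2424) / (7) = -1.9350
Iteration 2:
  x_1 = (-8 - (-4)·2.2424 - (-3)·-1.9350) / (11) = -0.4396
  x_2 = (12 - (2)·-0.4396 - (-2)·-1.9350) / (6) = 1.5015
  x_3 = (-9 - (3)·-0.4396 - (3)·1.5015) / (7) = -1.7408
Iteration 3:
  x_1 = (-8 - (-4)·1.5015 - (-3)·-1.7408) / (11) = -0.6560
  x_2 = (12 - (2)·-0.6560 - (-2)·-1.7408) / (6) = 1.6384
  x_3 = (-9 - (3)·-0.6560 - (3)·1.6384) / (7) = -1.7067
Residual b − A·x = (0.6495, 0.0682, -0.0003); ∞-norm = 0.6495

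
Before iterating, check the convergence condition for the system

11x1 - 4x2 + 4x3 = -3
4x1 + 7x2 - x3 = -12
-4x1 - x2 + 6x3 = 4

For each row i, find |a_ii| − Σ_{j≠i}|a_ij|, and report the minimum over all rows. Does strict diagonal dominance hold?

1

row 1: |11| − (4+4) = 3
row 2: |7| − (4+1) = 2
row 3: |6| − (4+1) = 1
minimum over rows = 1 → strictly diagonally dominant (convergence guaranteed)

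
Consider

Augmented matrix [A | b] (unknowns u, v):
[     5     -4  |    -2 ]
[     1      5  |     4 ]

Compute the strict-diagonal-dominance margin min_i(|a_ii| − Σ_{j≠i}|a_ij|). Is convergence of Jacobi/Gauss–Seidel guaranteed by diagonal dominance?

row 1: |5| − (4) = 1
row 2: |5| − (1) = 4
minimum over rows = 1 → strictly diagonally dominant (convergence guaranteed)

1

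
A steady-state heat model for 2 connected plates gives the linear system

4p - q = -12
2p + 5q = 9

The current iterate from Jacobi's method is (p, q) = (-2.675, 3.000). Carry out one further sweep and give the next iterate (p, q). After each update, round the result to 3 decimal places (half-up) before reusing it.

(-2.250, 2.870)

One sweep:
  p = (-12 - (-1)·3.000) / (4) = -2.250
  q = (9 - (2)·-2.675) / (5) = 2.870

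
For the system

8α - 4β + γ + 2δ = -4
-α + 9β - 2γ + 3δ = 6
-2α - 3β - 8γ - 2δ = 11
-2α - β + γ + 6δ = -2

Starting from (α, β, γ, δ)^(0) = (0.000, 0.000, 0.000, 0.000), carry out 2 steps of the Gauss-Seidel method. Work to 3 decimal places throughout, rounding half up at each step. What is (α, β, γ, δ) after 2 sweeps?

Iteration 1:
  α = (-4 - (-4)·0.000 - (1)·0.000 - (2)·0.000) / (8) = -0.500
  β = (6 - (-1)·-0.500 - (-2)·0.000 - (3)·0.000) / (9) = 0.611
  γ = (11 - (-2)·-0.500 - (-3)·0.611 - (-2)·0.000) / (-8) = -1.479
  δ = (-2 - (-2)·-0.500 - (-1)·0.611 - (1)·-1.479) / (6) = -0.152
Iteration 2:
  α = (-4 - (-4)·0.611 - (1)·-1.479 - (2)·-0.152) / (8) = 0.028
  β = (6 - (-1)·0.028 - (-2)·-1.479 - (3)·-0.152) / (9) = 0.392
  γ = (11 - (-2)·0.028 - (-3)·0.392 - (-2)·-0.152) / (-8) = -1.491
  δ = (-2 - (-2)·0.028 - (-1)·0.392 - (1)·-1.491) / (6) = -0.010

(0.028, 0.392, -1.491, -0.010)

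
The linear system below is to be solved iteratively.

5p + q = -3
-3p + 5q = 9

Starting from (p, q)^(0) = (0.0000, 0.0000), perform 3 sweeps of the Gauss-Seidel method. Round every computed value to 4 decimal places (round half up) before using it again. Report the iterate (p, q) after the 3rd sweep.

(-0.8534, 1.2880)

Iteration 1:
  p = (-3 - (1)·0.0000) / (5) = -0.6000
  q = (9 - (-3)·-0.6000) / (5) = 1.4400
Iteration 2:
  p = (-3 - (1)·1.4400) / (5) = -0.8880
  q = (9 - (-3)·-0.8880) / (5) = 1.2672
Iteration 3:
  p = (-3 - (1)·1.2672) / (5) = -0.8534
  q = (9 - (-3)·-0.8534) / (5) = 1.2880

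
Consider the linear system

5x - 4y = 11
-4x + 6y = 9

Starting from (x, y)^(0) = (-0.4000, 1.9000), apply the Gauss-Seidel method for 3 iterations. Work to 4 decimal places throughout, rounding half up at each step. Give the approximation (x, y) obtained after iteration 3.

Iteration 1:
  x = (11 - (-4)·1.9000) / (5) = 3.7200
  y = (9 - (-4)·3.7200) / (6) = 3.9800
Iteration 2:
  x = (11 - (-4)·3.9800) / (5) = 5.3840
  y = (9 - (-4)·5.3840) / (6) = 5.0893
Iteration 3:
  x = (11 - (-4)·5.0893) / (5) = 6.2714
  y = (9 - (-4)·6.2714) / (6) = 5.6809

(6.2714, 5.6809)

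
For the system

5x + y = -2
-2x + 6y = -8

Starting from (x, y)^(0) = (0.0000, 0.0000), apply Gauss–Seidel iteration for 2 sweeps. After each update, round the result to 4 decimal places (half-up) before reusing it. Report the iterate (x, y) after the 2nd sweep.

(-0.1067, -1.3689)

Iteration 1:
  x = (-2 - (1)·0.0000) / (5) = -0.4000
  y = (-8 - (-2)·-0.4000) / (6) = -1.4667
Iteration 2:
  x = (-2 - (1)·-1.4667) / (5) = -0.1067
  y = (-8 - (-2)·-0.1067) / (6) = -1.3689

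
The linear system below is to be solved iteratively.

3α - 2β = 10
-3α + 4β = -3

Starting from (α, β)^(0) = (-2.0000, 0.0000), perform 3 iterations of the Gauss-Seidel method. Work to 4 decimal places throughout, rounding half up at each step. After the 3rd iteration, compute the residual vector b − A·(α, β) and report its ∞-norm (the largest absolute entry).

Iteration 1:
  α = (10 - (-2)·0.0000) / (3) = 3.3333
  β = (-3 - (-3)·3.3333) / (4) = 1.7500
Iteration 2:
  α = (10 - (-2)·1.7500) / (3) = 4.5000
  β = (-3 - (-3)·4.5000) / (4) = 2.6250
Iteration 3:
  α = (10 - (-2)·2.6250) / (3) = 5.0833
  β = (-3 - (-3)·5.0833) / (4) = 3.0625
Residual b − A·x = (0.8751, -0.0001); ∞-norm = 0.8751

0.8751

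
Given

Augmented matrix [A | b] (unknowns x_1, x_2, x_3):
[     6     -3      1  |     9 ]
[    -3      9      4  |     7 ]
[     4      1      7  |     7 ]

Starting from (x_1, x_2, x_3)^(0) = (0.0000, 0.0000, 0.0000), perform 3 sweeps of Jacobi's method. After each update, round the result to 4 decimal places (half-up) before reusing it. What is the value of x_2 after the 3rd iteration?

1.3378

Iteration 1:
  x_1 = (9 - (-3)·0.0000 - (1)·0.0000) / (6) = 1.5000
  x_2 = (7 - (-3)·0.0000 - (4)·0.0000) / (9) = 0.7778
  x_3 = (7 - (4)·0.0000 - (1)·0.0000) / (7) = 1.0000
Iteration 2:
  x_1 = (9 - (-3)·0.7778 - (1)·1.0000) / (6) = 1.7222
  x_2 = (7 - (-3)·1.5000 - (4)·1.0000) / (9) = 0.8333
  x_3 = (7 - (4)·1.5000 - (1)·0.7778) / (7) = 0.0317
Iteration 3:
  x_1 = (9 - (-3)·0.8333 - (1)·0.0317) / (6) = 1.9114
  x_2 = (7 - (-3)·1.7222 - (4)·0.0317) / (9) = 1.3378
  x_3 = (7 - (4)·1.7222 - (1)·0.8333) / (7) = -0.1032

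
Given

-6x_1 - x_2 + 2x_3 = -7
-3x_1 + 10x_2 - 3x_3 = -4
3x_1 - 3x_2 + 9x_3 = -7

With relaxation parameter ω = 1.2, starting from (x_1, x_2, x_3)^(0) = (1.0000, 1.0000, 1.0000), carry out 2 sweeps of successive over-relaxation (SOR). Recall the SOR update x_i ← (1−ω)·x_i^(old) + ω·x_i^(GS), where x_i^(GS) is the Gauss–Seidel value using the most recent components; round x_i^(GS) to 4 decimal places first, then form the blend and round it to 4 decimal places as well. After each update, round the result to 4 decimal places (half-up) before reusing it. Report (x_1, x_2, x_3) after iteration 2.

Iteration 1:
  x_1: GS value = (-7 - (-1)·1.0000 - (2)·1.0000) / (-6) = 1.3333;  x_1 ← (1−ω)·1.0000 + ω·1.3333 = 1.4000
  x_2: GS value = (-4 - (-3)·1.4000 - (-3)·1.0000) / (10) = 0.3200;  x_2 ← (1−ω)·1.0000 + ω·0.3200 = 0.1840
  x_3: GS value = (-7 - (3)·1.4000 - (-3)·0.1840) / (9) = -1.1831;  x_3 ← (1−ω)·1.0000 + ω·-1.1831 = -1.6197
Iteration 2:
  x_1: GS value = (-7 - (-1)·0.1840 - (2)·-1.6197) / (-6) = 0.5961;  x_1 ← (1−ω)·1.4000 + ω·0.5961 = 0.4353
  x_2: GS value = (-4 - (-3)·0.4353 - (-3)·-1.6197) / (10) = -0.7553;  x_2 ← (1−ω)·0.1840 + ω·-0.7553 = -0.9432
  x_3: GS value = (-7 - (3)·0.4353 - (-3)·-0.9432) / (9) = -1.2373;  x_3 ← (1−ω)·-1.6197 + ω·-1.2373 = -1.1608

(0.4353, -0.9432, -1.1608)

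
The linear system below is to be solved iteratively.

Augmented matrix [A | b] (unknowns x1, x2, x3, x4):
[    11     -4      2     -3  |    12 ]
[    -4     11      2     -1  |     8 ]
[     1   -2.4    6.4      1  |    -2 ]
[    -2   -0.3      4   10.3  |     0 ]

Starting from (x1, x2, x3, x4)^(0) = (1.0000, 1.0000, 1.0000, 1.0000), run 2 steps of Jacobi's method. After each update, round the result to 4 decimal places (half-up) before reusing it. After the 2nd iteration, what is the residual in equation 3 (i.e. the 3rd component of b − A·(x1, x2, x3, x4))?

Iteration 1:
  x1 = (12 - (-4)·1.0000 - (2)·1.0000 - (-3)·1.0000) / (11) = 1.5455
  x2 = (8 - (-4)·1.0000 - (2)·1.0000 - (-1)·1.0000) / (11) = 1.0000
  x3 = (-2 - (1)·1.0000 - (-2.4)·1.0000 - (1)·1.0000) / (6.4) = -0.2500
  x4 = (0 - (-2)·1.0000 - (-0.3)·1.0000 - (4)·1.0000) / (10.3) = -0.1650
Iteration 2:
  x1 = (12 - (-4)·1.0000 - (2)·-0.2500 - (-3)·-0.1650) / (11) = 1.4550
  x2 = (8 - (-4)·1.5455 - (2)·-0.2500 - (-1)·-0.1650) / (11) = 1.3197
  x3 = (-2 - (1)·1.5455 - (-2.4)·1.0000 - (1)·-0.1650) / (6.4) = -0.1532
  x4 = (0 - (-2)·1.5455 - (-0.3)·1.0000 - (4)·-0.2500) / (10.3) = 0.4263
Residual b − A·x = (2.8591, 0.0360, 0.2665, -0.4722)

0.2665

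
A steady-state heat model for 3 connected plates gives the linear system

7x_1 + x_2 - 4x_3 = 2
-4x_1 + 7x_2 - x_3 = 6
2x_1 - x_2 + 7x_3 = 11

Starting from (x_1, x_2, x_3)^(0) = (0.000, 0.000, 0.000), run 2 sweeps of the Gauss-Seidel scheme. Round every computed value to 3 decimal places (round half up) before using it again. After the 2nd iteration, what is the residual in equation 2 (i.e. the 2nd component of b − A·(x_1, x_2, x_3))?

Iteration 1:
  x_1 = (2 - (1)·0.000 - (-4)·0.000) / (7) = 0.286
  x_2 = (6 - (-4)·0.286 - (-1)·0.000) / (7) = 1.021
  x_3 = (11 - (2)·0.286 - (-1)·1.021) / (7) = 1.636
Iteration 2:
  x_1 = (2 - (1)·1.021 - (-4)·1.636) / (7) = 1.075
  x_2 = (6 - (-4)·1.075 - (-1)·1.636) / (7) = 1.705
  x_3 = (11 - (2)·1.075 - (-1)·1.705) / (7) = 1.508
Residual b − A·x = (-1.198, -0.127, -0.001)

-0.127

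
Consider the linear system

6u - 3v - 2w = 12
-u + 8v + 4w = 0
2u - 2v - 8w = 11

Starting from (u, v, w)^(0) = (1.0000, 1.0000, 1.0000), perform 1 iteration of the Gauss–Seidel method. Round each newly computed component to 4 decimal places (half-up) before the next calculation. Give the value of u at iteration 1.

2.8333

Iteration 1:
  u = (12 - (-3)·1.0000 - (-2)·1.0000) / (6) = 2.8333
  v = (0 - (-1)·2.8333 - (4)·1.0000) / (8) = -0.1458
  w = (11 - (2)·2.8333 - (-2)·-0.1458) / (-8) = -0.6302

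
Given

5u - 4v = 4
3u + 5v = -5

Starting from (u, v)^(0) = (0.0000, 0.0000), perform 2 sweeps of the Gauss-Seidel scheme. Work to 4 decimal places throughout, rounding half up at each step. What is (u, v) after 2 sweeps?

(-0.3840, -0.7696)

Iteration 1:
  u = (4 - (-4)·0.0000) / (5) = 0.8000
  v = (-5 - (3)·0.8000) / (5) = -1.4800
Iteration 2:
  u = (4 - (-4)·-1.4800) / (5) = -0.3840
  v = (-5 - (3)·-0.3840) / (5) = -0.7696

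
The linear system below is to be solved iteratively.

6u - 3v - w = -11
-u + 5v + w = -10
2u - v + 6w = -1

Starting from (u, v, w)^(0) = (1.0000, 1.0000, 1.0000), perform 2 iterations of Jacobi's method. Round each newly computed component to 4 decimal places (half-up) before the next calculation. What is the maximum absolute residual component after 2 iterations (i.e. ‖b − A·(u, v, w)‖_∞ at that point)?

Iteration 1:
  u = (-11 - (-3)·1.0000 - (-1)·1.0000) / (6) = -1.1667
  v = (-10 - (-1)·1.0000 - (1)·1.0000) / (5) = -2.0000
  w = (-1 - (2)·1.0000 - (-1)·1.0000) / (6) = -0.3333
Iteration 2:
  u = (-11 - (-3)·-2.0000 - (-1)·-0.3333) / (6) = -2.8889
  v = (-10 - (-1)·-1.1667 - (1)·-0.3333) / (5) = -2.1667
  w = (-1 - (2)·-1.1667 - (-1)·-2.0000) / (6) = -0.1111
Residual b − A·x = (-0.2778, -1.9443, 3.2777); ∞-norm = 3.2777

3.2777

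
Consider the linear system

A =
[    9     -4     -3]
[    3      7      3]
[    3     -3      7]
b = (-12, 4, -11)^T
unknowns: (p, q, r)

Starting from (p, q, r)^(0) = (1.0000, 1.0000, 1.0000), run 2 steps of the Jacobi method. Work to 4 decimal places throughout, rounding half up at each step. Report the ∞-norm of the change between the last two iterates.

Iteration 1:
  p = (-12 - (-4)·1.0000 - (-3)·1.0000) / (9) = -0.5556
  q = (4 - (3)·1.0000 - (3)·1.0000) / (7) = -0.2857
  r = (-11 - (3)·1.0000 - (-3)·1.0000) / (7) = -1.5714
Iteration 2:
  p = (-12 - (-4)·-0.2857 - (-3)·-1.5714) / (9) = -1.9841
  q = (4 - (3)·-0.5556 - (3)·-1.5714) / (7) = 1.4830
  r = (-11 - (3)·-0.5556 - (-3)·-0.2857) / (7) = -1.4558
Change: (-1.4285, 1.7687, 0.1156) → max |·| = 1.7687

1.7687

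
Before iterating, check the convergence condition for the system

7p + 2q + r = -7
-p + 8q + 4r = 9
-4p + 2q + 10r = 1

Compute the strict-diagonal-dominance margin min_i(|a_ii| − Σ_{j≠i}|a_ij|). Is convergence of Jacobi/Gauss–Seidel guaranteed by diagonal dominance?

row 1: |7| − (2+1) = 4
row 2: |8| − (1+4) = 3
row 3: |10| − (4+2) = 4
minimum over rows = 3 → strictly diagonally dominant (convergence guaranteed)

3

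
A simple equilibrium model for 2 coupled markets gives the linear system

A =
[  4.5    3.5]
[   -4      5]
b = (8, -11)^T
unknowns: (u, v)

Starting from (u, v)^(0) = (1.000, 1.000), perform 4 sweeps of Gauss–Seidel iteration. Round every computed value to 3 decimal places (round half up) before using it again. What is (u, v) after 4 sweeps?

(2.428, -0.258)

Iteration 1:
  u = (8 - (3.5)·1.000) / (4.5) = 1.000
  v = (-11 - (-4)·1.000) / (5) = -1.400
Iteration 2:
  u = (8 - (3.5)·-1.400) / (4.5) = 2.867
  v = (-11 - (-4)·2.867) / (5) = 0.094
Iteration 3:
  u = (8 - (3.5)·0.094) / (4.5) = 1.705
  v = (-11 - (-4)·1.705) / (5) = -0.836
Iteration 4:
  u = (8 - (3.5)·-0.836) / (4.5) = 2.428
  v = (-11 - (-4)·2.428) / (5) = -0.258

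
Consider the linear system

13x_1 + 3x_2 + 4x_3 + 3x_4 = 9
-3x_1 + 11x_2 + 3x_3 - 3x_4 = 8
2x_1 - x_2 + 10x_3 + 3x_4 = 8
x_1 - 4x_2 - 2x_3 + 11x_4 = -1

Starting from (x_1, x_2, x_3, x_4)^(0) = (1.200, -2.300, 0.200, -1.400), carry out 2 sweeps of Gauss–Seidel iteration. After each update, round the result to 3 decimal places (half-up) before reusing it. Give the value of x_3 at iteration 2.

0.758

Iteration 1:
  x_1 = (9 - (3)·-2.300 - (4)·0.200 - (3)·-1.400) / (13) = 1.485
  x_2 = (8 - (-3)·1.485 - (3)·0.200 - (-3)·-1.400) / (11) = 0.696
  x_3 = (8 - (2)·1.485 - (-1)·0.696 - (3)·-1.400) / (10) = 0.993
  x_4 = (-1 - (1)·1.485 - (-4)·0.696 - (-2)·0.993) / (11) = 0.208
Iteration 2:
  x_1 = (9 - (3)·0.696 - (4)·0.993 - (3)·0.208) / (13) = 0.178
  x_2 = (8 - (-3)·0.178 - (3)·0.993 - (-3)·0.208) / (11) = 0.562
  x_3 = (8 - (2)·0.178 - (-1)·0.562 - (3)·0.208) / (10) = 0.758
  x_4 = (-1 - (1)·0.178 - (-4)·0.562 - (-2)·0.758) / (11) = 0.235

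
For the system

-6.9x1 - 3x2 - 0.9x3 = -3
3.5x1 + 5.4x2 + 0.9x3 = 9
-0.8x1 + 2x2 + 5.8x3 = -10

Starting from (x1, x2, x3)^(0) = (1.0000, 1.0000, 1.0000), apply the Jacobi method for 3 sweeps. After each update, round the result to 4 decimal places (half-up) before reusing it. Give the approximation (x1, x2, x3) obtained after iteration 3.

(-0.2010, 1.8010, -2.3953)

Iteration 1:
  x1 = (-3 - (-3)·1.0000 - (-0.9)·1.0000) / (-6.9) = -0.1304
  x2 = (9 - (3.5)·1.0000 - (0.9)·1.0000) / (5.4) = 0.8519
  x3 = (-10 - (-0.8)·1.0000 - (2)·1.0000) / (5.8) = -1.9310
Iteration 2:
  x1 = (-3 - (-3)·0.8519 - (-0.9)·-1.9310) / (-6.9) = 0.3163
  x2 = (9 - (3.5)·-0.1304 - (0.9)·-1.9310) / (5.4) = 2.0730
  x3 = (-10 - (-0.8)·-0.1304 - (2)·0.8519) / (5.8) = -2.0359
Iteration 3:
  x1 = (-3 - (-3)·2.0730 - (-0.9)·-2.0359) / (-6.9) = -0.2010
  x2 = (9 - (3.5)·0.3163 - (0.9)·-2.0359) / (5.4) = 1.8010
  x3 = (-10 - (-0.8)·0.3163 - (2)·2.0730) / (5.8) = -2.3953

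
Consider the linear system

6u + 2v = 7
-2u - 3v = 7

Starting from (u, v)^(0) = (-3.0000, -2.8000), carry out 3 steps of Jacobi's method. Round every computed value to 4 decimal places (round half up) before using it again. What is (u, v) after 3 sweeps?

(2.4111, -3.1852)

Iteration 1:
  u = (7 - (2)·-2.8000) / (6) = 2.1000
  v = (7 - (-2)·-3.0000) / (-3) = -0.3333
Iteration 2:
  u = (7 - (2)·-0.3333) / (6) = 1.2778
  v = (7 - (-2)·2.1000) / (-3) = -3.7333
Iteration 3:
  u = (7 - (2)·-3.7333) / (6) = 2.4111
  v = (7 - (-2)·1.2778) / (-3) = -3.1852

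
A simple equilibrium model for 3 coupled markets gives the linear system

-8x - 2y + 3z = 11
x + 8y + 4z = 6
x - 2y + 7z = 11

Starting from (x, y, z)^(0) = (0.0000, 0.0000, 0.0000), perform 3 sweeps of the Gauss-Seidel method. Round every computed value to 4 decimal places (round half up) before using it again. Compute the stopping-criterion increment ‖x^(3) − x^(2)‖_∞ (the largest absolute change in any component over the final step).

0.1768

Iteration 1:
  x = (11 - (-2)·0.0000 - (3)·0.0000) / (-8) = -1.3750
  y = (6 - (1)·-1.3750 - (4)·0.0000) / (8) = 0.9219
  z = (11 - (1)·-1.3750 - (-2)·0.9219) / (7) = 2.0313
Iteration 2:
  x = (11 - (-2)·0.9219 - (3)·2.0313) / (-8) = -0.8437
  y = (6 - (1)·-0.8437 - (4)·2.0313) / (8) = -0.1602
  z = (11 - (1)·-0.8437 - (-2)·-0.1602) / (7) = 1.6462
Iteration 3:
  x = (11 - (-2)·-0.1602 - (3)·1.6462) / (-8) = -0.7176
  y = (6 - (1)·-0.7176 - (4)·1.6462) / (8) = 0.0166
  z = (11 - (1)·-0.7176 - (-2)·0.0166) / (7) = 1.6787
Change: (0.1261, 0.1768, 0.0325) → max |·| = 0.1768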